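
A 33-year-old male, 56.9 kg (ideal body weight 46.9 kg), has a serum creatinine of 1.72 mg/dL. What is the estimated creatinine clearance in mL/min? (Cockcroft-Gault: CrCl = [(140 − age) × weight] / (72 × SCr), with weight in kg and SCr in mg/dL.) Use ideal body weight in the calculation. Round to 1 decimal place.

40.5 mL/min

CrCl = (140 − 33) × 46.9 / (72 × 1.72) = 5018.3 / 123.84 ≈ 40.5 mL/min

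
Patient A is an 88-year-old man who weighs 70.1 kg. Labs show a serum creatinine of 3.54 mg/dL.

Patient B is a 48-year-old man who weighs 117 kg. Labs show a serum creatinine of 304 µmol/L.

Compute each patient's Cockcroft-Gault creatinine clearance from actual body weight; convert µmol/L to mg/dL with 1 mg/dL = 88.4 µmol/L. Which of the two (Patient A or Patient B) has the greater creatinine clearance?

Patient B

Patient A: CrCl = (140 − 88) × 70.1 / (72 × 3.54) = 3645.2 / 254.88 ≈ 14.3 mL/min
Patient B: SCr = 304 / 88.4 = 3.439 mg/dL
Patient B: CrCl = (140 − 48) × 117 / (72 × 3.439) = 10764.0 / 247.61 ≈ 43.5 mL/min
14.3 vs 43.5 mL/min → Patient B is higher.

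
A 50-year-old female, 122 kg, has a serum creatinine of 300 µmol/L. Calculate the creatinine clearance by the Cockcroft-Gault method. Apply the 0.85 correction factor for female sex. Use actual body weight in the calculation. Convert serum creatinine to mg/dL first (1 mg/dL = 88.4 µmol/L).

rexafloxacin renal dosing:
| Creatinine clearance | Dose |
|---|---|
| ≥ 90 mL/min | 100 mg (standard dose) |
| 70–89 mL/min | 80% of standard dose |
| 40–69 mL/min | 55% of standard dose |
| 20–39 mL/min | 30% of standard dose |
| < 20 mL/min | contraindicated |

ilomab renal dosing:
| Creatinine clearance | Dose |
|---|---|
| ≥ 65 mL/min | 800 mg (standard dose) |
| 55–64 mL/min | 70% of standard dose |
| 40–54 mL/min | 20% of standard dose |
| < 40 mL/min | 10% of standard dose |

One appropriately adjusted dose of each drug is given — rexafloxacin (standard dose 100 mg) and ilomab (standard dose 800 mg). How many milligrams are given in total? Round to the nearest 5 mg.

110 mg

SCr = 300 / 88.4 = 3.394 mg/dL
CrCl = (140 − 50) × 122 / (72 × 3.394) × 0.85 = 10980.0 / 244.37 × 0.85 ≈ 38.2 mL/min
CrCl ≈ 38 mL/min.
rexafloxacin: 20–39 mL/min → 30% of 100 mg = 30 mg.
ilomab: < 40 mL/min → 10% of 800 mg = 80 mg.
Total = 30 + 80 = 110 mg.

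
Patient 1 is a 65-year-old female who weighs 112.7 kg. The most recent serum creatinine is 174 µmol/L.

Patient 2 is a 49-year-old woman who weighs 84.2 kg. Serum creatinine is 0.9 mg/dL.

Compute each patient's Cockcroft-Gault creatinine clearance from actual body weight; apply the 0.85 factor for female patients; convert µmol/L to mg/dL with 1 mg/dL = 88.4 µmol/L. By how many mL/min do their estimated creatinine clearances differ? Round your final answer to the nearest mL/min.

50 mL/min

Patient 1: SCr = 174 / 88.4 = 1.968 mg/dL
Patient 1: CrCl = (140 − 65) × 112.7 / (72 × 1.968) × 0.85 = 8452.5 / 141.70 × 0.85 ≈ 50.7 mL/min
Patient 2: CrCl = (140 − 49) × 84.2 / (72 × 0.9) × 0.85 = 7662.2 / 64.80 × 0.85 ≈ 100.5 mL/min
|50.7 − 100.5| = 49.8 mL/min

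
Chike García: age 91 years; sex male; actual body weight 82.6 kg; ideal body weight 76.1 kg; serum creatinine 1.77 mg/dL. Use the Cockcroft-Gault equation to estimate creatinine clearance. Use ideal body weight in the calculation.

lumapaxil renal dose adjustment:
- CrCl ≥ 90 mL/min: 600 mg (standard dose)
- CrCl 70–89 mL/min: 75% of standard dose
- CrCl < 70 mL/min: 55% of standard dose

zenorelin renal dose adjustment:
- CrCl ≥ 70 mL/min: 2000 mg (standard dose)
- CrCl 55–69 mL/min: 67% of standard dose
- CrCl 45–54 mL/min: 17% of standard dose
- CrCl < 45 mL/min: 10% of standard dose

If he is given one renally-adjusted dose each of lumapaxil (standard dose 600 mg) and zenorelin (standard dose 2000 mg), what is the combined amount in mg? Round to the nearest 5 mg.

530 mg

CrCl = (140 − 91) × 76.1 / (72 × 1.77) = 3728.9 / 127.44 ≈ 29.3 mL/min
CrCl ≈ 29 mL/min.
lumapaxil: < 70 mL/min → 55% of 600 mg = 330 mg.
zenorelin: < 45 mL/min → 10% of 2000 mg = 200 mg.
Total = 330 + 200 = 530 mg.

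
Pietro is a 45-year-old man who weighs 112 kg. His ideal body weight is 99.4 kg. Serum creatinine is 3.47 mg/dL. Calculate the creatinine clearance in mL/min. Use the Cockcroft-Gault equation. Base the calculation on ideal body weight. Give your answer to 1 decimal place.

CrCl = (140 − 45) × 99.4 / (72 × 3.47) = 9443.0 / 249.84 ≈ 37.8 mL/min

37.8 mL/min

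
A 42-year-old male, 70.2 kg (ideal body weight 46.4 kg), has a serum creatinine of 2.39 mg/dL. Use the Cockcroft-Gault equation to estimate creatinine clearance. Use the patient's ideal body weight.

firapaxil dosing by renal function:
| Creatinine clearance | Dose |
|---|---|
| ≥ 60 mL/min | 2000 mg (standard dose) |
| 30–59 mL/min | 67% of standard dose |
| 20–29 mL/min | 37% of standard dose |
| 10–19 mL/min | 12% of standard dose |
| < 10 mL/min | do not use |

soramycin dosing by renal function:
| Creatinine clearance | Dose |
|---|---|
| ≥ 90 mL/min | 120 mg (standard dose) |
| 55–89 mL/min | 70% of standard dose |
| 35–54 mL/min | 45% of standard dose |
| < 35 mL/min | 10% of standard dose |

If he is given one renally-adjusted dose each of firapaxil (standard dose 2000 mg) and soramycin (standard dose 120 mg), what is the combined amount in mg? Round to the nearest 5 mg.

750 mg

CrCl = (140 − 42) × 46.4 / (72 × 2.39) = 4547.2 / 172.08 ≈ 26.4 mL/min
CrCl ≈ 26 mL/min.
firapaxil: 20–29 mL/min → 37% of 2000 mg = 740 mg.
soramycin: < 35 mL/min → 10% of 120 mg = 12 mg.
Total = 740 + 12 = 752 mg.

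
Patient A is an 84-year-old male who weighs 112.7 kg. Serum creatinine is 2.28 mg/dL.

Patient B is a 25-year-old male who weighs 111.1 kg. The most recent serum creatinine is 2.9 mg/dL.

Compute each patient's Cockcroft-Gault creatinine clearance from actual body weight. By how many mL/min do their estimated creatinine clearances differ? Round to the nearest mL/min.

23 mL/min

Patient A: CrCl = (140 − 84) × 112.7 / (72 × 2.28) = 6311.2 / 164.16 ≈ 38.4 mL/min
Patient B: CrCl = (140 − 25) × 111.1 / (72 × 2.9) = 12776.5 / 208.80 ≈ 61.2 mL/min
|38.4 − 61.2| = 22.8 mL/min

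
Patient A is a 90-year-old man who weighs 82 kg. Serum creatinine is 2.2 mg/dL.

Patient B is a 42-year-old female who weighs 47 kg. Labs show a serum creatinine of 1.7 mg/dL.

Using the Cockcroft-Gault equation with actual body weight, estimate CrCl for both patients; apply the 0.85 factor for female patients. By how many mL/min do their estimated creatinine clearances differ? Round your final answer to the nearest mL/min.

6 mL/min

Patient A: CrCl = (140 − 90) × 82 / (72 × 2.2) = 4100.0 / 158.40 ≈ 25.9 mL/min
Patient B: CrCl = (140 − 42) × 47 / (72 × 1.7) × 0.85 = 4606.0 / 122.40 × 0.85 ≈ 32.0 mL/min
|25.9 − 32.0| = 6.1 mL/min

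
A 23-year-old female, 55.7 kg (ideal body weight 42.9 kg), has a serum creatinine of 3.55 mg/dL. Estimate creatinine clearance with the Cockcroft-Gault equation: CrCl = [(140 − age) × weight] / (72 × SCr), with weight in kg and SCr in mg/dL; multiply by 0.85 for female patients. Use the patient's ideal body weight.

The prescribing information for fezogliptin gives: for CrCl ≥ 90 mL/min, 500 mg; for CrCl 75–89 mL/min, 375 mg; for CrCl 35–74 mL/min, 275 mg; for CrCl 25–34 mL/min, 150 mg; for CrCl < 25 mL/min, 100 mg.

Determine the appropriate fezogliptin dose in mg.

CrCl = (140 − 23) × 42.9 / (72 × 3.55) × 0.85 = 5019.3 / 255.60 × 0.85 ≈ 16.7 mL/min
CrCl ≈ 17 mL/min → bracket < 25 mL/min.
Dose for this bracket: 100 mg.

100 mg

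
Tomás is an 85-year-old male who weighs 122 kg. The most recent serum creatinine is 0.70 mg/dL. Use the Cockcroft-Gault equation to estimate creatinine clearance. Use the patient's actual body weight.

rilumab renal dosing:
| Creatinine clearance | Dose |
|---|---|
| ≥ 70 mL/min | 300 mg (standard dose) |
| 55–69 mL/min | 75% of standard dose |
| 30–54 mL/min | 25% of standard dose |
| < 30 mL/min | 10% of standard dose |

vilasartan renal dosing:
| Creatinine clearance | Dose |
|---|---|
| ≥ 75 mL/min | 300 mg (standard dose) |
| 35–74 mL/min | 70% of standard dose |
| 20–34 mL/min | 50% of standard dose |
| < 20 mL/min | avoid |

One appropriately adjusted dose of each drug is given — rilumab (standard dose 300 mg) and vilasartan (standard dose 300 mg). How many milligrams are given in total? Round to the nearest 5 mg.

CrCl = (140 − 85) × 122 / (72 × 0.7) = 6710.0 / 50.40 ≈ 133.1 mL/min
CrCl ≈ 133 mL/min.
rilumab: ≥ 70 mL/min → 100% of 300 mg = 300 mg.
vilasartan: ≥ 75 mL/min → 100% of 300 mg = 300 mg.
Total = 300 + 300 = 600 mg.

600 mg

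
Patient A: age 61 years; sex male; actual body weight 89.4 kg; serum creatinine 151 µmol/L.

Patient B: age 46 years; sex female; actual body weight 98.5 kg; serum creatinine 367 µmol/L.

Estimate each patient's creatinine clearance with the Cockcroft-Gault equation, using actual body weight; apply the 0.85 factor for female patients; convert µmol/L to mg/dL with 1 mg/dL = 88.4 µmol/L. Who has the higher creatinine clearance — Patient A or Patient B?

Patient A: SCr = 151 / 88.4 = 1.708 mg/dL
Patient A: CrCl = (140 − 61) × 89.4 / (72 × 1.708) = 7062.6 / 122.98 ≈ 57.4 mL/min
Patient B: SCr = 367 / 88.4 = 4.152 mg/dL
Patient B: CrCl = (140 − 46) × 98.5 / (72 × 4.152) × 0.85 = 9259.0 / 298.94 × 0.85 ≈ 26.3 mL/min
57.4 vs 26.3 mL/min → Patient A is higher.

Patient A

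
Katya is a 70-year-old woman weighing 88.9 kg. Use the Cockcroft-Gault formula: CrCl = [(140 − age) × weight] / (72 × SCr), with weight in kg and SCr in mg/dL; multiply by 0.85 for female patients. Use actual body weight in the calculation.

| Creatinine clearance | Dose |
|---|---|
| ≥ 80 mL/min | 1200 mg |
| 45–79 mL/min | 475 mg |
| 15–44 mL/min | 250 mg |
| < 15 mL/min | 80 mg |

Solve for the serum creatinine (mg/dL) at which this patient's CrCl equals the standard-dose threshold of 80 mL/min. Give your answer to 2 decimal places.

0.92 mg/dL

Standard dose requires CrCl ≥ 80 mL/min.
Set (140 − 70) × 88.9 × 0.85 / (72 × SCr) = 80
SCr = (140 − 70) × 88.9 × 0.85 / (72 × 80) = 0.918 mg/dL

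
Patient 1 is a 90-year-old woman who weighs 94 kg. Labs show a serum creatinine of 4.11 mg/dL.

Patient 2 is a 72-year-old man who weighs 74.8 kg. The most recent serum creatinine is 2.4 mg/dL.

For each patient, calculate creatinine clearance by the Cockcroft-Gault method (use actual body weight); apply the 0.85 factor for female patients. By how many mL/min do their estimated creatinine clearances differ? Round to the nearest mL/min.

16 mL/min

Patient 1: CrCl = (140 − 90) × 94 / (72 × 4.11) × 0.85 = 4700.0 / 295.92 × 0.85 ≈ 13.5 mL/min
Patient 2: CrCl = (140 − 72) × 74.8 / (72 × 2.4) = 5086.4 / 172.80 ≈ 29.4 mL/min
|13.5 − 29.4| = 15.9 mL/min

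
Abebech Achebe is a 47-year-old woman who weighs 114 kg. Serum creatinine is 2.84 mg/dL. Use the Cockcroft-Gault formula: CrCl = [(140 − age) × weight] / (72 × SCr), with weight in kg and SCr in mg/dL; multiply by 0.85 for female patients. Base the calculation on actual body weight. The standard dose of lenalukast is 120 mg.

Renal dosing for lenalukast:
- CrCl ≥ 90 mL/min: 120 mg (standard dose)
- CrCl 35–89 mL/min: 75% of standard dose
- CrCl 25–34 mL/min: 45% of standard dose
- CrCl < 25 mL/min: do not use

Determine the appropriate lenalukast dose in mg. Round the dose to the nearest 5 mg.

CrCl = (140 − 47) × 114 / (72 × 2.84) × 0.85 = 10602.0 / 204.48 × 0.85 ≈ 44.1 mL/min
CrCl ≈ 44 mL/min → bracket 35–89 mL/min.
75% of 120 mg = 90 mg

90 mg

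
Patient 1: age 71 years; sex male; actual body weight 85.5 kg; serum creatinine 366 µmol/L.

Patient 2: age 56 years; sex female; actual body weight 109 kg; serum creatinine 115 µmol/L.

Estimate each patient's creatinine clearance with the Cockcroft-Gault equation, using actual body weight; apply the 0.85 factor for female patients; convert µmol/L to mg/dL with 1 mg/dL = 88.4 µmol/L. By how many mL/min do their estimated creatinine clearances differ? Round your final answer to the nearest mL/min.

63 mL/min

Patient 1: SCr = 366 / 88.4 = 4.14 mg/dL
Patient 1: CrCl = (140 − 71) × 85.5 / (72 × 4.14) = 5899.5 / 298.08 ≈ 19.8 mL/min
Patient 2: SCr = 115 / 88.4 = 1.301 mg/dL
Patient 2: CrCl = (140 − 56) × 109 / (72 × 1.301) × 0.85 = 9156.0 / 93.67 × 0.85 ≈ 83.1 mL/min
|19.8 − 83.1| = 63.3 mL/min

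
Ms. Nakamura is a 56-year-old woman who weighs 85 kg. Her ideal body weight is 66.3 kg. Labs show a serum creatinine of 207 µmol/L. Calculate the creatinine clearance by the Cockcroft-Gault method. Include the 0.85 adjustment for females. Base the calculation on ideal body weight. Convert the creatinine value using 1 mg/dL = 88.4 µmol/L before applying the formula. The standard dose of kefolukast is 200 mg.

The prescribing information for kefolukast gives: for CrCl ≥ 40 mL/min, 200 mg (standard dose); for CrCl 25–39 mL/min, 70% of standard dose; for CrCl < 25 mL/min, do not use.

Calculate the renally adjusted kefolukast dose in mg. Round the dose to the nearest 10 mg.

140 mg

SCr = 207 / 88.4 = 2.342 mg/dL
CrCl = (140 − 56) × 66.3 / (72 × 2.342) × 0.85 = 5569.2 / 168.62 × 0.85 ≈ 28.1 mL/min
CrCl ≈ 28 mL/min → bracket 25–39 mL/min.
70% of 200 mg = 140 mg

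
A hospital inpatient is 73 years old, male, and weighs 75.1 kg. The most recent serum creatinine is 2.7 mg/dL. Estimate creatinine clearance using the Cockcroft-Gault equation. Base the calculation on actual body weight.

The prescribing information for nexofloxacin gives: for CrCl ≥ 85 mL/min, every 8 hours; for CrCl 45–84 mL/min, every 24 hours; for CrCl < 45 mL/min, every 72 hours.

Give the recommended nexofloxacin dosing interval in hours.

every 72 hours

CrCl = (140 − 73) × 75.1 / (72 × 2.7) = 5031.7 / 194.40 ≈ 25.9 mL/min
CrCl ≈ 26 mL/min → bracket < 45 mL/min → every 72 hours.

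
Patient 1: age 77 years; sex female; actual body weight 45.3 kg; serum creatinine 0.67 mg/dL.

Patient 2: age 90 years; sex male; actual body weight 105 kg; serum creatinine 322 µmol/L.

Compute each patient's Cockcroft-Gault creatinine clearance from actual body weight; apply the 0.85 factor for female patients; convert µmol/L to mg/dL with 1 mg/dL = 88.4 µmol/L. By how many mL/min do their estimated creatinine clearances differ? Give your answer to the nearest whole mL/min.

Patient 1: CrCl = (140 − 77) × 45.3 / (72 × 0.67) × 0.85 = 2853.9 / 48.24 × 0.85 ≈ 50.3 mL/min
Patient 2: SCr = 322 / 88.4 = 3.643 mg/dL
Patient 2: CrCl = (140 − 90) × 105 / (72 × 3.643) = 5250.0 / 262.30 ≈ 20.0 mL/min
|50.3 − 20.0| = 30.3 mL/min

30 mL/min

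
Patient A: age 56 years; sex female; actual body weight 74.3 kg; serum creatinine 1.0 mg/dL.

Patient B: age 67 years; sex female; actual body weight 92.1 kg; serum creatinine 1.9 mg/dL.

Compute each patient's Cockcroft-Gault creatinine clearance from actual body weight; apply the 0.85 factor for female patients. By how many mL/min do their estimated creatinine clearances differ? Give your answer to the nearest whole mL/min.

32 mL/min

Patient A: CrCl = (140 − 56) × 74.3 / (72 × 1) × 0.85 = 6241.2 / 72.00 × 0.85 ≈ 73.7 mL/min
Patient B: CrCl = (140 − 67) × 92.1 / (72 × 1.9) × 0.85 = 6723.3 / 136.80 × 0.85 ≈ 41.8 mL/min
|73.7 − 41.8| = 31.9 mL/min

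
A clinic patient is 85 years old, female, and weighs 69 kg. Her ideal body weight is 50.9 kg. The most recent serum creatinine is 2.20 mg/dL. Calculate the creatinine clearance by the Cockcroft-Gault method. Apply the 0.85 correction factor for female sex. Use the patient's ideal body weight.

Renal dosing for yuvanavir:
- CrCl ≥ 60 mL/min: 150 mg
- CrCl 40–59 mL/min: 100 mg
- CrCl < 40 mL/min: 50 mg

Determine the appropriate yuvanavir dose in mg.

50 mg

CrCl = (140 − 85) × 50.9 / (72 × 2.2) × 0.85 = 2799.5 / 158.40 × 0.85 ≈ 15.0 mL/min
CrCl ≈ 15 mL/min → bracket < 40 mL/min.
Dose for this bracket: 50 mg.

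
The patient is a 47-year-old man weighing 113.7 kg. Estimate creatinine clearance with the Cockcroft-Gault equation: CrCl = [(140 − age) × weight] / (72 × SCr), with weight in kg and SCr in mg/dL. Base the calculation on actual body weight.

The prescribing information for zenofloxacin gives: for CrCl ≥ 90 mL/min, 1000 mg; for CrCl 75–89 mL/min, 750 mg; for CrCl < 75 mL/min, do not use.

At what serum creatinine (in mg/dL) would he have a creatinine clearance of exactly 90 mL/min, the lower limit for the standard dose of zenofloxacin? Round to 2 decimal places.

Standard dose requires CrCl ≥ 90 mL/min.
Set (140 − 47) × 113.7 / (72 × SCr) = 90
SCr = (140 − 47) × 113.7 / (72 × 90) = 1.632 mg/dL

1.63 mg/dL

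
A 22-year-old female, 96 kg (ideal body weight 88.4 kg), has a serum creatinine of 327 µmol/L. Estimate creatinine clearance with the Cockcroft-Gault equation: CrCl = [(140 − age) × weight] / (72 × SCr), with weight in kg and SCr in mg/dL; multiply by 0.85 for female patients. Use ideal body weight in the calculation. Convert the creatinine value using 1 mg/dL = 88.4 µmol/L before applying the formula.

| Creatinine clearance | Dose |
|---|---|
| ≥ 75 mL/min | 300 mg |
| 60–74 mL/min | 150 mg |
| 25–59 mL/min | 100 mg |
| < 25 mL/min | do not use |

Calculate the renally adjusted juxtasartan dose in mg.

SCr = 327 / 88.4 = 3.699 mg/dL
CrCl = (140 − 22) × 88.4 / (72 × 3.699) × 0.85 = 10431.2 / 266.33 × 0.85 ≈ 33.3 mL/min
CrCl ≈ 33 mL/min → bracket 25–59 mL/min.
Dose for this bracket: 100 mg.

100 mg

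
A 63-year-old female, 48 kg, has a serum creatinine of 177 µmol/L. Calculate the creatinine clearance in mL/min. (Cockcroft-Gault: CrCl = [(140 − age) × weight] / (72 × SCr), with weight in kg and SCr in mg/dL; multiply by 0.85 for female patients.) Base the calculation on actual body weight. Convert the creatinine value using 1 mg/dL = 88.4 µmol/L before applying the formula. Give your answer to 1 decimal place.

SCr = 177 / 88.4 = 2.002 mg/dL
CrCl = (140 − 63) × 48 / (72 × 2.002) × 0.85 = 3696.0 / 144.14 × 0.85 ≈ 21.8 mL/min

21.8 mL/min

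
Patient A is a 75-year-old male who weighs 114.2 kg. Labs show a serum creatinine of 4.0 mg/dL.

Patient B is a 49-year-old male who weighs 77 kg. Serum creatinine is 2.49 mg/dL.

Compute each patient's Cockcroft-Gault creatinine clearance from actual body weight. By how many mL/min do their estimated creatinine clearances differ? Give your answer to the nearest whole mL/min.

Patient A: CrCl = (140 − 75) × 114.2 / (72 × 4) = 7423.0 / 288.00 ≈ 25.8 mL/min
Patient B: CrCl = (140 − 49) × 77 / (72 × 2.49) = 7007.0 / 179.28 ≈ 39.1 mL/min
|25.8 − 39.1| = 13.3 mL/min

13 mL/min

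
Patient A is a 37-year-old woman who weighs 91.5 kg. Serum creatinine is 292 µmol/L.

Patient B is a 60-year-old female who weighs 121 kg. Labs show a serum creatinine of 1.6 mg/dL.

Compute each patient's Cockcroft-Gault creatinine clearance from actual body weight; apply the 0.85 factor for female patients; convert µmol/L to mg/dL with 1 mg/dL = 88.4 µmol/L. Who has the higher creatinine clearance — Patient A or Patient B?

Patient A: SCr = 292 / 88.4 = 3.303 mg/dL
Patient A: CrCl = (140 − 37) × 91.5 / (72 × 3.303) × 0.85 = 9424.5 / 237.82 × 0.85 ≈ 33.7 mL/min
Patient B: CrCl = (140 − 60) × 121 / (72 × 1.6) × 0.85 = 9680.0 / 115.20 × 0.85 ≈ 71.4 mL/min
33.7 vs 71.4 mL/min → Patient B is higher.

Patient B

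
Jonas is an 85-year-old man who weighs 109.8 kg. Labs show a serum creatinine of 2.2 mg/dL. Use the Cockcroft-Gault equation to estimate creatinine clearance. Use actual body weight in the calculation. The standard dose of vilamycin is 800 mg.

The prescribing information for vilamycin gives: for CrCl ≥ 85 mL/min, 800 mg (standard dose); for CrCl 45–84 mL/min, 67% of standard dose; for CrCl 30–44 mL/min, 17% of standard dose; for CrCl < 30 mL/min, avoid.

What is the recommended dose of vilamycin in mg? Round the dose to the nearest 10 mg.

140 mg

CrCl = (140 − 85) × 109.8 / (72 × 2.2) = 6039.0 / 158.40 ≈ 38.1 mL/min
CrCl ≈ 38 mL/min → bracket 30–44 mL/min.
17% of 800 mg = 136 mg → 140 mg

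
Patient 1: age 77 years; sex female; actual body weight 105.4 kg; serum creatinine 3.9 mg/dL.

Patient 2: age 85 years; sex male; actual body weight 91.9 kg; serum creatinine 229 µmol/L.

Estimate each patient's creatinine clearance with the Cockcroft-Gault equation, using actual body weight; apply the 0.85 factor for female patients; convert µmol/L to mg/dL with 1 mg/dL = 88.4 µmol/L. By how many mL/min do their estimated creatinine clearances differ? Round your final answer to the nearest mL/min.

Patient 1: CrCl = (140 − 77) × 105.4 / (72 × 3.9) × 0.85 = 6640.2 / 280.80 × 0.85 ≈ 20.1 mL/min
Patient 2: SCr = 229 / 88.4 = 2.59 mg/dL
Patient 2: CrCl = (140 − 85) × 91.9 / (72 × 2.59) = 5054.5 / 186.48 ≈ 27.1 mL/min
|20.1 − 27.1| = 7.0 mL/min

7 mL/min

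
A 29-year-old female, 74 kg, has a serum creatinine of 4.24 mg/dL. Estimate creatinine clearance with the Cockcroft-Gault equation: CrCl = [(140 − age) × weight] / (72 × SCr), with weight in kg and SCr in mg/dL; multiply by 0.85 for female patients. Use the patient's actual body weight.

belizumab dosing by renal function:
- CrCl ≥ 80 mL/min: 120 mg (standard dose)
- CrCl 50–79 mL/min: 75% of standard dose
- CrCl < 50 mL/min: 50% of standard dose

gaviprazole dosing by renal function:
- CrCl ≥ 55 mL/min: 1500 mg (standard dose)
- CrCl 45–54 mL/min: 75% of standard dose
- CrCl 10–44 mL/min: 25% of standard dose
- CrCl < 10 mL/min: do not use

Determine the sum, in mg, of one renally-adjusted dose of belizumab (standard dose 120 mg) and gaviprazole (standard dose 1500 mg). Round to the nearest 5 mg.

CrCl = (140 − 29) × 74 / (72 × 4.24) × 0.85 = 8214.0 / 305.28 × 0.85 ≈ 22.9 mL/min
CrCl ≈ 23 mL/min.
belizumab: < 50 mL/min → 50% of 120 mg = 60 mg.
gaviprazole: 10–44 mL/min → 25% of 1500 mg = 375 mg.
Total = 60 + 375 = 435 mg.

435 mg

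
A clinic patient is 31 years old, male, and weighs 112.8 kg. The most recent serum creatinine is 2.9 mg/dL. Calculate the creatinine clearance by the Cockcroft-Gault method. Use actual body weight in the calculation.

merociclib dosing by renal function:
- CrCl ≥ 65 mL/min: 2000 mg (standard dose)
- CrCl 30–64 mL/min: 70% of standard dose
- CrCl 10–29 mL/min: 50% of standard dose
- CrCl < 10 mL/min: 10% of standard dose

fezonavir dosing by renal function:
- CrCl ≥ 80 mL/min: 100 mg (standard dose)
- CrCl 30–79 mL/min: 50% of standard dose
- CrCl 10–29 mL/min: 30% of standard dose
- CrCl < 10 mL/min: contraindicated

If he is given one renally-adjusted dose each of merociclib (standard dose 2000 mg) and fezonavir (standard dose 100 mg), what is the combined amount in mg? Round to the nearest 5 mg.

1450 mg

CrCl = (140 − 31) × 112.8 / (72 × 2.9) = 12295.2 / 208.80 ≈ 58.9 mL/min
CrCl ≈ 59 mL/min.
merociclib: 30–64 mL/min → 70% of 2000 mg = 1400 mg.
fezonavir: 30–79 mL/min → 50% of 100 mg = 50 mg.
Total = 1400 + 50 = 1450 mg.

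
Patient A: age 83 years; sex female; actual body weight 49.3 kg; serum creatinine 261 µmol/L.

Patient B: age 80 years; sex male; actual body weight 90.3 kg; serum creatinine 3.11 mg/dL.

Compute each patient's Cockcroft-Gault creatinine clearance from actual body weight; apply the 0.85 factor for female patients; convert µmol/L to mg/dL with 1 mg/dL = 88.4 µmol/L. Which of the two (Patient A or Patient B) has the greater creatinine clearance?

Patient A: SCr = 261 / 88.4 = 2.952 mg/dL
Patient A: CrCl = (140 − 83) × 49.3 / (72 × 2.952) × 0.85 = 2810.1 / 212.54 × 0.85 ≈ 11.2 mL/min
Patient B: CrCl = (140 − 80) × 90.3 / (72 × 3.11) = 5418.0 / 223.92 ≈ 24.2 mL/min
11.2 vs 24.2 mL/min → Patient B is higher.

Patient B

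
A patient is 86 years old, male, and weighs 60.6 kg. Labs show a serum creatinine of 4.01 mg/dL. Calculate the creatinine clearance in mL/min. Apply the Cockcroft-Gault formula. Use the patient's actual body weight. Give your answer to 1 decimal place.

CrCl = (140 − 86) × 60.6 / (72 × 4.01) = 3272.4 / 288.72 ≈ 11.3 mL/min

11.3 mL/min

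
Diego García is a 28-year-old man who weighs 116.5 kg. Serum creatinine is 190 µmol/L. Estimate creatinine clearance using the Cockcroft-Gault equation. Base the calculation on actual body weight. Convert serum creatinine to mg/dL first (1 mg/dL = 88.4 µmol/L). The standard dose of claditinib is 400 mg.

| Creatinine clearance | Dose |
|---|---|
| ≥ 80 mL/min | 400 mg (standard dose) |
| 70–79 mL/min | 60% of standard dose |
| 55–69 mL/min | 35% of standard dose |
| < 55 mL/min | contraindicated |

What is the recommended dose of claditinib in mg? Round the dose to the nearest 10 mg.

400 mg

SCr = 190 / 88.4 = 2.149 mg/dL
CrCl = (140 − 28) × 116.5 / (72 × 2.149) = 13048.0 / 154.73 ≈ 84.3 mL/min
CrCl ≈ 84 mL/min → bracket ≥ 80 mL/min.
100% of 400 mg = 400 mg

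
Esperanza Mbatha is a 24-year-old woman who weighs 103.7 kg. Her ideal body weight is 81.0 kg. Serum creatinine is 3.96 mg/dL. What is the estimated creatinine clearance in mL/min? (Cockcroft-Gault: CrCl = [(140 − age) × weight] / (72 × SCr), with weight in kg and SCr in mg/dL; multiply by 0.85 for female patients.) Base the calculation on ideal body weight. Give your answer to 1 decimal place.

CrCl = (140 − 24) × 81 / (72 × 3.96) × 0.85 = 9396.0 / 285.12 × 0.85 ≈ 28.0 mL/min

28.0 mL/min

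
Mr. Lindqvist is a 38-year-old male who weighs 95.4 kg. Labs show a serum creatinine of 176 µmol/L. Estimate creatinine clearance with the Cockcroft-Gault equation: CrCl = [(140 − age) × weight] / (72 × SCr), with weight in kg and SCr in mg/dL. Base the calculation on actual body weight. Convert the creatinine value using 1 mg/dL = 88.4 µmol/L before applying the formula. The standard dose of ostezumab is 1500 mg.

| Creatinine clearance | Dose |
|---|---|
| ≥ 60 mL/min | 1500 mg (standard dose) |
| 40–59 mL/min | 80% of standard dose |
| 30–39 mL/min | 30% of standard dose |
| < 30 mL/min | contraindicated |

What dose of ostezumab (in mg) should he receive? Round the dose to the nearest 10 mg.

SCr = 176 / 88.4 = 1.991 mg/dL
CrCl = (140 − 38) × 95.4 / (72 × 1.991) = 9730.8 / 143.35 ≈ 67.9 mL/min
CrCl ≈ 68 mL/min → bracket ≥ 60 mL/min.
100% of 1500 mg = 1500 mg

1500 mg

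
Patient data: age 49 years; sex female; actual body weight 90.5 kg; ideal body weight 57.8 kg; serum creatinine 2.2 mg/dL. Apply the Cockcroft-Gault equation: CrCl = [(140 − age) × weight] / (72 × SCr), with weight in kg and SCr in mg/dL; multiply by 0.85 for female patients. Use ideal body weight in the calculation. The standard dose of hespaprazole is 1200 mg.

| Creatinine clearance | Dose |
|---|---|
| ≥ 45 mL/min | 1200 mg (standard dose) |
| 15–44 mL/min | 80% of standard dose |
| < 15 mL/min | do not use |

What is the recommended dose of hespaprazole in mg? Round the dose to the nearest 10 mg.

CrCl = (140 − 49) × 57.8 / (72 × 2.2) × 0.85 = 5259.8 / 158.40 × 0.85 ≈ 28.2 mL/min
CrCl ≈ 28 mL/min → bracket 15–44 mL/min.
80% of 1200 mg = 960 mg

960 mg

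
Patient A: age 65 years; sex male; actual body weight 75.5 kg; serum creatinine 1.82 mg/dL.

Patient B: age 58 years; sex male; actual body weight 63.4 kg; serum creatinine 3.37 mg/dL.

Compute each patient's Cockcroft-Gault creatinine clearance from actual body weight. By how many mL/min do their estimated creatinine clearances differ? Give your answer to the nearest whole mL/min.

22 mL/min

Patient A: CrCl = (140 − 65) × 75.5 / (72 × 1.82) = 5662.5 / 131.04 ≈ 43.2 mL/min
Patient B: CrCl = (140 − 58) × 63.4 / (72 × 3.37) = 5198.8 / 242.64 ≈ 21.4 mL/min
|43.2 − 21.4| = 21.8 mL/min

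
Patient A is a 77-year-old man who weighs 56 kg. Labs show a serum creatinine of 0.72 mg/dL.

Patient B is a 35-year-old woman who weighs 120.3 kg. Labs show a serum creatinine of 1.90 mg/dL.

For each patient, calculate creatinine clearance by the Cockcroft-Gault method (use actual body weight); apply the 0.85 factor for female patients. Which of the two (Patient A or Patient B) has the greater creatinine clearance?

Patient B

Patient A: CrCl = (140 − 77) × 56 / (72 × 0.72) = 3528.0 / 51.84 ≈ 68.1 mL/min
Patient B: CrCl = (140 − 35) × 120.3 / (72 × 1.9) × 0.85 = 12631.5 / 136.80 × 0.85 ≈ 78.5 mL/min
68.1 vs 78.5 mL/min → Patient B is higher.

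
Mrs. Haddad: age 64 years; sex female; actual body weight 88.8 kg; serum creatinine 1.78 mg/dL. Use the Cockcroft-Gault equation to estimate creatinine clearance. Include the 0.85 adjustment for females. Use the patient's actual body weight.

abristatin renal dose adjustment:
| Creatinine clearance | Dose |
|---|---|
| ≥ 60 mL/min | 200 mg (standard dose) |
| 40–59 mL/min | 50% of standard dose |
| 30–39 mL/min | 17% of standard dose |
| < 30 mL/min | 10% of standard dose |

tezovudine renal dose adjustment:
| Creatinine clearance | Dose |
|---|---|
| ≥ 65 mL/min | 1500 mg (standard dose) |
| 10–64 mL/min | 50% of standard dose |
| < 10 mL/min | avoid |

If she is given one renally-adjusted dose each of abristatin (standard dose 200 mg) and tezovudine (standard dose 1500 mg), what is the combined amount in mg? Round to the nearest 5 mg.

850 mg

CrCl = (140 − 64) × 88.8 / (72 × 1.78) × 0.85 = 6748.8 / 128.16 × 0.85 ≈ 44.8 mL/min
CrCl ≈ 45 mL/min.
abristatin: 40–59 mL/min → 50% of 200 mg = 100 mg.
tezovudine: 10–64 mL/min → 50% of 1500 mg = 750 mg.
Total = 100 + 750 = 850 mg.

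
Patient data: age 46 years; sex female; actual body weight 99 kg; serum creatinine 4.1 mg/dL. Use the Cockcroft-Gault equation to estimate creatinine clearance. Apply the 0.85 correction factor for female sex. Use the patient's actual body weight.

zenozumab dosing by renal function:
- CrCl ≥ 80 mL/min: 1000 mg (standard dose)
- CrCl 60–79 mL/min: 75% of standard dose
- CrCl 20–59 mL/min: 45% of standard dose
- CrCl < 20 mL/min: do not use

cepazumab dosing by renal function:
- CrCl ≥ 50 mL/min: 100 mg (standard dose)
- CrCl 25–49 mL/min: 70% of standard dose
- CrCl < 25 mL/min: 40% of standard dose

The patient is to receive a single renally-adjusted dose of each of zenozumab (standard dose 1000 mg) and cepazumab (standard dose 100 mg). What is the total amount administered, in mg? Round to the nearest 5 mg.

CrCl = (140 − 46) × 99 / (72 × 4.1) × 0.85 = 9306.0 / 295.20 × 0.85 ≈ 26.8 mL/min
CrCl ≈ 27 mL/min.
zenozumab: 20–59 mL/min → 45% of 1000 mg = 450 mg.
cepazumab: 25–49 mL/min → 70% of 100 mg = 70 mg.
Total = 450 + 70 = 520 mg.

520 mg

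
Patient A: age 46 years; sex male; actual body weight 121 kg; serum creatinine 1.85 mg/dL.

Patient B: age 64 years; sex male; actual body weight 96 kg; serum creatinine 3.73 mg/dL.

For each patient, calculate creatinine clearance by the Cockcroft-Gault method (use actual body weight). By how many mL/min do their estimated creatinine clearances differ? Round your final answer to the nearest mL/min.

58 mL/min

Patient A: CrCl = (140 − 46) × 121 / (72 × 1.85) = 11374.0 / 133.20 ≈ 85.4 mL/min
Patient B: CrCl = (140 − 64) × 96 / (72 × 3.73) = 7296.0 / 268.56 ≈ 27.2 mL/min
|85.4 − 27.2| = 58.2 mL/min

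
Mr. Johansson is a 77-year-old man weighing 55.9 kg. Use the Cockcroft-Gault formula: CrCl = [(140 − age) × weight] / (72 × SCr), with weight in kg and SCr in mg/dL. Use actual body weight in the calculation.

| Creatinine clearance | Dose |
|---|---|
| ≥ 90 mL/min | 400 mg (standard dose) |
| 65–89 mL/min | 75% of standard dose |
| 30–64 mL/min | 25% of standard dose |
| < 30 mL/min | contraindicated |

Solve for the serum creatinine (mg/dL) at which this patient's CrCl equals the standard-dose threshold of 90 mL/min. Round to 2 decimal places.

0.54 mg/dL

Standard dose requires CrCl ≥ 90 mL/min.
Set (140 − 77) × 55.9 / (72 × SCr) = 90
SCr = (140 − 77) × 55.9 / (72 × 90) = 0.543 mg/dL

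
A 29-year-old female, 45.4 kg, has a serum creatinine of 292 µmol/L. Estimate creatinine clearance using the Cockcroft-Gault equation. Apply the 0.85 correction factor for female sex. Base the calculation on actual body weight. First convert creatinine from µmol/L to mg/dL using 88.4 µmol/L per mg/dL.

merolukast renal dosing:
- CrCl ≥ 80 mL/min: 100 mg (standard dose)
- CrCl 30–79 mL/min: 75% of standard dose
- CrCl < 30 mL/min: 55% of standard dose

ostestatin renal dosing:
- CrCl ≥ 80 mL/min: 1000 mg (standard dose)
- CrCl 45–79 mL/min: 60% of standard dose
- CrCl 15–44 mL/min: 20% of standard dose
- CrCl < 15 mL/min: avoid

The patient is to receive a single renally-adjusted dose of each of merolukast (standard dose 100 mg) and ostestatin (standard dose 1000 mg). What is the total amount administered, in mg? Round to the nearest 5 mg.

255 mg

SCr = 292 / 88.4 = 3.303 mg/dL
CrCl = (140 − 29) × 45.4 / (72 × 3.303) × 0.85 = 5039.4 / 237.82 × 0.85 ≈ 18.0 mL/min
CrCl ≈ 18 mL/min.
merolukast: < 30 mL/min → 55% of 100 mg = 55 mg.
ostestatin: 15–44 mL/min → 20% of 1000 mg = 200 mg.
Total = 55 + 200 = 255 mg.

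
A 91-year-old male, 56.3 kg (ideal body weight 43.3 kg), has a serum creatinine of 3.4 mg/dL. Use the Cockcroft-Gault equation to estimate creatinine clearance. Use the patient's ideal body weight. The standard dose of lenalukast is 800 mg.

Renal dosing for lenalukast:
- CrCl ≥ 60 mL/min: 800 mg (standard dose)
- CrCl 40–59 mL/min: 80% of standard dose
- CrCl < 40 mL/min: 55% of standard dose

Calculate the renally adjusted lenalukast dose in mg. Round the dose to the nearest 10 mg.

CrCl = (140 − 91) × 43.3 / (72 × 3.4) = 2121.7 / 244.80 ≈ 8.7 mL/min
CrCl ≈ 9 mL/min → bracket < 40 mL/min.
55% of 800 mg = 440 mg

440 mg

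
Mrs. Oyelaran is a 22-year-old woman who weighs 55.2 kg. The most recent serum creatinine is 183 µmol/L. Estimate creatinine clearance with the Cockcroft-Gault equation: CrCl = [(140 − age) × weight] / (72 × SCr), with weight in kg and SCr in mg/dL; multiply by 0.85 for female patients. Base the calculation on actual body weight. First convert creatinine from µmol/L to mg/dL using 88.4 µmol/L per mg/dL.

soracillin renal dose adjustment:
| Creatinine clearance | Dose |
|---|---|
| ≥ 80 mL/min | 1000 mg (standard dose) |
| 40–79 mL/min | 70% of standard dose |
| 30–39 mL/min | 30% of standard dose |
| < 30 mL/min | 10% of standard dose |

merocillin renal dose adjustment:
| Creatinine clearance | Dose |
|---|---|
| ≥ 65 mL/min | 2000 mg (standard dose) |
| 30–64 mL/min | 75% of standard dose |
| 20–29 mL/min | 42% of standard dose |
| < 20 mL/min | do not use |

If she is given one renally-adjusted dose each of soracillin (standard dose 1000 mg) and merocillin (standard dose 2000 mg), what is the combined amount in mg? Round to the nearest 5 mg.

SCr = 183 / 88.4 = 2.07 mg/dL
CrCl = (140 − 22) × 55.2 / (72 × 2.07) × 0.85 = 6513.6 / 149.04 × 0.85 ≈ 37.1 mL/min
CrCl ≈ 37 mL/min.
soracillin: 30–39 mL/min → 30% of 1000 mg = 300 mg.
merocillin: 30–64 mL/min → 75% of 2000 mg = 1500 mg.
Total = 300 + 1500 = 1800 mg.

1800 mg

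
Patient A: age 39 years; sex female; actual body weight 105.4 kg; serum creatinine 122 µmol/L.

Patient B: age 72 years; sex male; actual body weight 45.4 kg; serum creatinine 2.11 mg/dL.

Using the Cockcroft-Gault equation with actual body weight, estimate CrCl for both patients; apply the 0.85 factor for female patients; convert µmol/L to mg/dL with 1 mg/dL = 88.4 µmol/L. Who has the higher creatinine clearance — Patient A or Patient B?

Patient A

Patient A: SCr = 122 / 88.4 = 1.38 mg/dL
Patient A: CrCl = (140 − 39) × 105.4 / (72 × 1.38) × 0.85 = 10645.4 / 99.36 × 0.85 ≈ 91.1 mL/min
Patient B: CrCl = (140 − 72) × 45.4 / (72 × 2.11) = 3087.2 / 151.92 ≈ 20.3 mL/min
91.1 vs 20.3 mL/min → Patient A is higher.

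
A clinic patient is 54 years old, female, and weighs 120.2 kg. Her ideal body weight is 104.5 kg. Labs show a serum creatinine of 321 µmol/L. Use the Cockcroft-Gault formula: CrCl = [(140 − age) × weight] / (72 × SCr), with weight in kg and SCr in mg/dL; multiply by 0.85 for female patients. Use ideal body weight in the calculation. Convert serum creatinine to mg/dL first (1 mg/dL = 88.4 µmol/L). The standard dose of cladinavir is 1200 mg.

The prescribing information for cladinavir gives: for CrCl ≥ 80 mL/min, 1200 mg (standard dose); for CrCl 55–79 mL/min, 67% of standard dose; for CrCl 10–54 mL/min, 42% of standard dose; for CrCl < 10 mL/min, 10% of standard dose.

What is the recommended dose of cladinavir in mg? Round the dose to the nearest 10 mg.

500 mg

SCr = 321 / 88.4 = 3.631 mg/dL
CrCl = (140 − 54) × 104.5 / (72 × 3.631) × 0.85 = 8987.0 / 261.43 × 0.85 ≈ 29.2 mL/min
CrCl ≈ 29 mL/min → bracket 10–54 mL/min.
42% of 1200 mg = 504 mg → 500 mg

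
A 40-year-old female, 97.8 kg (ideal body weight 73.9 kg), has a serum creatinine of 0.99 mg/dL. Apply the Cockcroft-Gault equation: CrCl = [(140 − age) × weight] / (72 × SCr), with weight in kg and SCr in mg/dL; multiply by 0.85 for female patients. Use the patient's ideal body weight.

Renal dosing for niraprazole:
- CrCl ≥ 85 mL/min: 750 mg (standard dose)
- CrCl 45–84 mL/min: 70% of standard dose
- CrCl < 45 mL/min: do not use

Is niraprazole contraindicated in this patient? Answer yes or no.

no

CrCl = (140 − 40) × 73.9 / (72 × 0.99) × 0.85 = 7390.0 / 71.28 × 0.85 ≈ 88.1 mL/min
CrCl ≈ 88 mL/min, which is ≥ 45 mL/min.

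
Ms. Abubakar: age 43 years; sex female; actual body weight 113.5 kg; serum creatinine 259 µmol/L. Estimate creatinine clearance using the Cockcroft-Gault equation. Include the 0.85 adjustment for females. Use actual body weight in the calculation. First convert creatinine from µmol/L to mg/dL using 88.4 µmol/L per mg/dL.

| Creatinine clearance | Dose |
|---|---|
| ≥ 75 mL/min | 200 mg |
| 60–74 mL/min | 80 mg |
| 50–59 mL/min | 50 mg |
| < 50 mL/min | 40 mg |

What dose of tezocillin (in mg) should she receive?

SCr = 259 / 88.4 = 2.93 mg/dL
CrCl = (140 − 43) × 113.5 / (72 × 2.93) × 0.85 = 11009.5 / 210.96 × 0.85 ≈ 44.4 mL/min
CrCl ≈ 44 mL/min → bracket < 50 mL/min.
Dose for this bracket: 40 mg.

40 mg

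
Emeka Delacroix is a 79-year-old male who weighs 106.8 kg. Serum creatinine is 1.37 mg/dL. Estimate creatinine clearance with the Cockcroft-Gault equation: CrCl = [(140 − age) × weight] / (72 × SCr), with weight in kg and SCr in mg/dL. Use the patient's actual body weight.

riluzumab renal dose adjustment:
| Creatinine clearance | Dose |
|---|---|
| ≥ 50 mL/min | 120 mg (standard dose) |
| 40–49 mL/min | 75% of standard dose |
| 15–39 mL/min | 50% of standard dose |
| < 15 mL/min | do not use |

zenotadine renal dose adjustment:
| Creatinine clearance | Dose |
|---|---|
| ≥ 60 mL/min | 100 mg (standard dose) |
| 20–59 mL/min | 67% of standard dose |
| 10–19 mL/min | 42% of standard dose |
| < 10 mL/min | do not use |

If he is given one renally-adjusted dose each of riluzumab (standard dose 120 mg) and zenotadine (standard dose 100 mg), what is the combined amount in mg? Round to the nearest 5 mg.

CrCl = (140 − 79) × 106.8 / (72 × 1.37) = 6514.8 / 98.64 ≈ 66.0 mL/min
CrCl ≈ 66 mL/min.
riluzumab: ≥ 50 mL/min → 100% of 120 mg = 120 mg.
zenotadine: ≥ 60 mL/min → 100% of 100 mg = 100 mg.
Total = 120 + 100 = 220 mg.

220 mg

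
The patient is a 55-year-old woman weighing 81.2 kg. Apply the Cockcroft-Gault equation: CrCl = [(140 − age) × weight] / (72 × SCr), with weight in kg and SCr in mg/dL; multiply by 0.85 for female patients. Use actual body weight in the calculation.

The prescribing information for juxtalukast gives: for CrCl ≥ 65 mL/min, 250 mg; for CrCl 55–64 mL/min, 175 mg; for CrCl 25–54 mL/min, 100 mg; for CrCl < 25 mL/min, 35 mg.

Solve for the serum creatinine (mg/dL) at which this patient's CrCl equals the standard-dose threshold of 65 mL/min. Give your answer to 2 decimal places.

Standard dose requires CrCl ≥ 65 mL/min.
Set (140 − 55) × 81.2 × 0.85 / (72 × SCr) = 65
SCr = (140 − 55) × 81.2 × 0.85 / (72 × 65) = 1.254 mg/dL

1.25 mg/dL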